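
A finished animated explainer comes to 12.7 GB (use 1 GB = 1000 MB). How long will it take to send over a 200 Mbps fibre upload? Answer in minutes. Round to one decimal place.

8.5 minutes

File: 12.7 GB = 101600.0 Mb.
At 200 Mbps: 101600.0 / 200 = 508.0 s ≈ 8.47 minutes.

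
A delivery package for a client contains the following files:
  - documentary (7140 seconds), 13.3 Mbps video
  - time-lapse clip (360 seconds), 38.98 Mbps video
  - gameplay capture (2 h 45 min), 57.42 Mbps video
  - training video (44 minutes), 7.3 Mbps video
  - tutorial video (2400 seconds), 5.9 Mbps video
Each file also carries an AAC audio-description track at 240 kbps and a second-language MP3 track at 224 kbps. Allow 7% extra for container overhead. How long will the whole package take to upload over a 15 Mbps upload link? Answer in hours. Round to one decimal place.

Audio total: 240 + 224 = 464 kbps = 0.464 Mbps.
documentary: 13.764 Mbps × 7140 s × 1.07 = 105154.2 Mb
time-lapse clip: 39.444 Mbps × 360 s × 1.07 = 15193.8 Mb
gameplay capture: 57.884 Mbps × 9900 s × 1.07 = 613165.2 Mb
training video: 7.764 Mbps × 2640 s × 1.07 = 21931.7 Mb
tutorial video: 6.364 Mbps × 2400 s × 1.07 = 16342.8 Mb
Total: 771787.7 Mb = 96473.5 MB.
At 15 Mbps: 771787.7 / 15 = 51453 s ≈ 14.3 hours.

14.3 hours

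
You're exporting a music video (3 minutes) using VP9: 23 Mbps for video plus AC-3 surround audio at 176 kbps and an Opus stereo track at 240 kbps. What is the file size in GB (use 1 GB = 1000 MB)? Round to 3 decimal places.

3 min = 180 s
Audio total: 176 + 240 = 416 kbps = 0.416 Mbps.
Total bitrate: 23 + 0.416 = 23.416 Mbps.
Stream data: 23.416 Mbps × 180 s = 4214.9 Mb.
4,215 Mb ÷ 8 = 526.9 MB → 0.5269 GB.

0.527 GB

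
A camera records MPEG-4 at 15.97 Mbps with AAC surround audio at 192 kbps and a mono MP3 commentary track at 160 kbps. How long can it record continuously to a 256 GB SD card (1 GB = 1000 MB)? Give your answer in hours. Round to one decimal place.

Audio total: 192 + 160 = 352 kbps = 0.352 Mbps.
Total bitrate: 15.97 + 0.352 = 16.322 Mbps.
Capacity: 256 GB = 2,048,000 Mb.
Recording time: 2,048,000 / 16.322 = 125,475 s ≈ 34.9 hours.

34.9 hours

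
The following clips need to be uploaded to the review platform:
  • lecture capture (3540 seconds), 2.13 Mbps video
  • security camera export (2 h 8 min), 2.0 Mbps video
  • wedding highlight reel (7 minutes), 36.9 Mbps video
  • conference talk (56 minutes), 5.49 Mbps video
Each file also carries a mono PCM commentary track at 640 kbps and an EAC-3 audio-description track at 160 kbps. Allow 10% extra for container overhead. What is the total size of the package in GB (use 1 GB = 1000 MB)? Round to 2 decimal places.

Audio total: 640 + 160 = 800 kbps = 0.800 Mbps.
lecture capture: 2.930 Mbps × 3540 s × 1.10 = 11409.4 Mb
security camera export: 2.800 Mbps × 7680 s × 1.10 = 23654.4 Mb
wedding highlight reel: 37.700 Mbps × 420 s × 1.10 = 17417.4 Mb
conference talk: 6.290 Mbps × 3360 s × 1.10 = 23247.8 Mb
Total: 75729.1 Mb = 9466.1 MB.
= 9.466 GB.

9.47 GB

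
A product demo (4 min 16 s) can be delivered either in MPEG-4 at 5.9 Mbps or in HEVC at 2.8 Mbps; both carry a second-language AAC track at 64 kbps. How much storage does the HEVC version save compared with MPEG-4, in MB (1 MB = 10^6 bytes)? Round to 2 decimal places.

99.20 MB

4 min 16 s = 256 s
Audio: 64 kbps = 0.064 Mbps.
MPEG-4: 5.964 Mbps × 256 s = 1526.8 Mb = 190.848 MB.
HEVC: 2.864 Mbps × 256 s = 733.2 Mb = 91.648 MB.
Saving: 190.848 − 91.648 = 99.200 MB.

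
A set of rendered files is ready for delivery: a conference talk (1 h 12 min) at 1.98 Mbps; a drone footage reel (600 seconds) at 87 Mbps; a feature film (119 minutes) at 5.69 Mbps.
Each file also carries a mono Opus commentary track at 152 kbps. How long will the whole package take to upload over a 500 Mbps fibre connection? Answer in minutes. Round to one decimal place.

Audio: 152 kbps = 0.152 Mbps.
conference talk: 2.132 Mbps × 4320 s = 9210.2 Mb
drone footage reel: 87.152 Mbps × 600 s = 52291.2 Mb
feature film: 5.842 Mbps × 7140 s = 41711.9 Mb
Total: 103213.3 Mb = 12901.7 MB.
At 500 Mbps: 103213.3 / 500 = 206 s ≈ 3.44 minutes.

3.4 minutes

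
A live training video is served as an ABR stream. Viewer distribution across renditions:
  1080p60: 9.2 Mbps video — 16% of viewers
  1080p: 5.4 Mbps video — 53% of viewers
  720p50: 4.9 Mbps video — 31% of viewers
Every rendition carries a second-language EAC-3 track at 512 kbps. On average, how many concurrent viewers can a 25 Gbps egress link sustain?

Audio: 512 kbps = 0.512 Mbps.
Average per-viewer bitrate: 0.16×9.712 + 0.53×5.912 + 0.31×5.412 = 6.365 Mbps.
25 Gbps = 25,000 Mbps; 25,000 / 6.365 = 3927.73 → 3927.

3927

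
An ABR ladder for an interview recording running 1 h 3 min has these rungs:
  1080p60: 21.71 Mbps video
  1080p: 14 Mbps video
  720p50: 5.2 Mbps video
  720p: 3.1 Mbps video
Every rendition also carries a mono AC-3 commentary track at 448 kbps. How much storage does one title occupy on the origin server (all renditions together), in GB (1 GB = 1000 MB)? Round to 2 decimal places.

1 h 3 min = 63 min = 3780 s
Audio: 448 kbps = 0.448 Mbps.
Sum of rendition bitrates: (21.71+0.448) + (14+0.448) + (5.2+0.448) + (3.1+0.448) = 45.802 Mbps.
× 3780 s = 173,132 Mb = 21,641 MB = 21.64 GB.

21.64 GB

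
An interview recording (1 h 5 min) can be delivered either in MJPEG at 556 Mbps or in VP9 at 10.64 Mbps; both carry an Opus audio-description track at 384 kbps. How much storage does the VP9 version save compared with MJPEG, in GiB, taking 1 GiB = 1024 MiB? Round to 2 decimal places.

247.60 GiB

1 h 5 min = 65 min = 3900 s
Audio: 384 kbps = 0.384 Mbps.
MJPEG: 556.384 Mbps × 3900 s = 2169897.6 Mb = 252.609 GiB.
VP9: 11.024 Mbps × 3900 s = 42993.6 Mb = 5.005 GiB.
Saving: 252.609 − 5.005 = 247.604 GiB.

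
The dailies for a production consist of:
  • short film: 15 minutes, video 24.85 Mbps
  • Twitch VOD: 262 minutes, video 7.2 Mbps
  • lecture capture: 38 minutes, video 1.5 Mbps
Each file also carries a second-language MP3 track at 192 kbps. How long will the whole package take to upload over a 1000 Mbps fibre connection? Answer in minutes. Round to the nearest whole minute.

Audio: 192 kbps = 0.192 Mbps.
short film: 25.042 Mbps × 900 s = 22537.8 Mb
Twitch VOD: 7.392 Mbps × 15720 s = 116202.2 Mb
lecture capture: 1.692 Mbps × 2280 s = 3857.8 Mb
Total: 142597.8 Mb = 17824.7 MB.
At 1000 Mbps: 142597.8 / 1000 = 143 s ≈ 2.38 minutes.

2 minutes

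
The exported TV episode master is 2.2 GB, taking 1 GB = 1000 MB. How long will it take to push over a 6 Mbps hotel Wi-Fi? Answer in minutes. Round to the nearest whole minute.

49 minutes

File: 2.2 GB = 17600.0 Mb.
At 6 Mbps: 17600.0 / 6 = 2933.3 s ≈ 48.9 minutes.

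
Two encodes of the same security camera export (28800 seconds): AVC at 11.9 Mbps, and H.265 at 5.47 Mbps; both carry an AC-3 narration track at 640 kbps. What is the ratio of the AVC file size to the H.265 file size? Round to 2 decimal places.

Audio: 640 kbps = 0.640 Mbps.
AVC: 12.540 Mbps × 28800 s = 361152.0 Mb = 42.044 GiB.
H.265: 6.110 Mbps × 28800 s = 175968.0 Mb = 20.485 GiB.
Ratio: 42.044 / 20.485 = 2.052.

2.05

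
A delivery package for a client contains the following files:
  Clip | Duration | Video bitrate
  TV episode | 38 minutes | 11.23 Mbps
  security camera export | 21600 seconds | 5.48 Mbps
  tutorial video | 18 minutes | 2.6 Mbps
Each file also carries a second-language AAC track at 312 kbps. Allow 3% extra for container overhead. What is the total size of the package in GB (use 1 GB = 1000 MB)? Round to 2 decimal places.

19.90 GB

Audio: 312 kbps = 0.312 Mbps.
TV episode: 11.542 Mbps × 2280 s × 1.03 = 27105.2 Mb
security camera export: 5.792 Mbps × 21600 s × 1.03 = 128860.4 Mb
tutorial video: 2.912 Mbps × 1080 s × 1.03 = 3239.3 Mb
Total: 159205.0 Mb = 19900.6 MB.
= 19.90 GB.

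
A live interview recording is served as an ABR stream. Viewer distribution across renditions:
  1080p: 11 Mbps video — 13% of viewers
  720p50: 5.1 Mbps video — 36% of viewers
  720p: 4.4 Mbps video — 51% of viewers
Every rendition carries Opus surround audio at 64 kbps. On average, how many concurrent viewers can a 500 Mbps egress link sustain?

89

Audio: 64 kbps = 0.064 Mbps.
Average per-viewer bitrate: 0.13×11.064 + 0.36×5.164 + 0.51×4.464 = 5.574 Mbps.
500 Mbps = 500.0 Mbps; 500.0 / 5.574 = 89.70 → 89.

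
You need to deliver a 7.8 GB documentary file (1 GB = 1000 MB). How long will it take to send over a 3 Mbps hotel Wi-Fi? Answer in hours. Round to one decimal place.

File: 7.8 GB = 62400.0 Mb.
At 3 Mbps: 62400.0 / 3 = 20800.0 s ≈ 5.78 hours.

5.8 hours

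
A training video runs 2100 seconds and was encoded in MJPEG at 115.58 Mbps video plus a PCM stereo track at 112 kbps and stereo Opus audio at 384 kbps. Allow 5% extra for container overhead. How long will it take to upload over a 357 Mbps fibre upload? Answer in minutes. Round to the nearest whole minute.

Audio total: 112 + 384 = 496 kbps = 0.496 Mbps.
Total bitrate: 116.076 Mbps.
File: 116.076 Mbps × 2100 s = 243759.6 Mb.
With 5% container overhead: ×1.05. → 255947.6 Mb.
At 357 Mbps: 255947.6 / 357 = 716.9 s ≈ 11.9 minutes.

12 minutes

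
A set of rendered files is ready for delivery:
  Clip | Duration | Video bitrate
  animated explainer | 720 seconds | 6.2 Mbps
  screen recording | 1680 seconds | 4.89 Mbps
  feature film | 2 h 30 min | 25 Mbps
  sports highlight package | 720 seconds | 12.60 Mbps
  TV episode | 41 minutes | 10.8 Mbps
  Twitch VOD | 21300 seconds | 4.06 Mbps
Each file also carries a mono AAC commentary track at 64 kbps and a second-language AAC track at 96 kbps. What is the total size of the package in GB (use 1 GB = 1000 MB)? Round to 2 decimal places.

45.69 GB

Audio total: 64 + 96 = 160 kbps = 0.160 Mbps.
animated explainer: 6.360 Mbps × 720 s = 4579.2 Mb
screen recording: 5.050 Mbps × 1680 s = 8484.0 Mb
feature film: 25.160 Mbps × 9000 s = 226440.0 Mb
sports highlight package: 12.760 Mbps × 720 s = 9187.2 Mb
TV episode: 10.960 Mbps × 2460 s = 26961.6 Mb
Twitch VOD: 4.220 Mbps × 21300 s = 89886.0 Mb
Total: 365538.0 Mb = 45692.2 MB.
= 45.69 GB.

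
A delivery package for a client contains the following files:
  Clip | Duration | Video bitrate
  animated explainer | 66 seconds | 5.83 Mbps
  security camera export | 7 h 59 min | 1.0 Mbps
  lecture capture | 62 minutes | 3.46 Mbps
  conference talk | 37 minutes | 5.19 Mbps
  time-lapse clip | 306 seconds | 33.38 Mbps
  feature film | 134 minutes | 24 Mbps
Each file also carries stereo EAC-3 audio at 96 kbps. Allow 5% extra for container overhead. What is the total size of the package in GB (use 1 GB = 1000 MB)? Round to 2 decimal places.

34.23 GB

Audio: 96 kbps = 0.096 Mbps.
animated explainer: 5.926 Mbps × 66 s × 1.05 = 410.7 Mb
security camera export: 1.096 Mbps × 28740 s × 1.05 = 33074.0 Mb
lecture capture: 3.556 Mbps × 3720 s × 1.05 = 13889.7 Mb
conference talk: 5.286 Mbps × 2220 s × 1.05 = 12321.7 Mb
time-lapse clip: 33.476 Mbps × 306 s × 1.05 = 10755.8 Mb
feature film: 24.096 Mbps × 8040 s × 1.05 = 203418.4 Mb
Total: 273870.3 Mb = 34233.8 MB.
= 34.23 GB.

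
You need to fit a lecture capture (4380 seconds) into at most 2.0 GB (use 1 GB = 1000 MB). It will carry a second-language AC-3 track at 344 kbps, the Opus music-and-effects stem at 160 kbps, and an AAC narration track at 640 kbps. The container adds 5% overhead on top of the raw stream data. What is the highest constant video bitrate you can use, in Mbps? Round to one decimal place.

Budget: 2.0 GB = 16000.0 Mb.
Stream payload after overhead: 16000.0 / 1.05 = 15238.1 Mb.
Total bitrate budget: 15238.1 Mb / 4380 s = 3.479 Mbps.
Audio total: 344 + 160 + 640 = 1144 kbps = 1.144 Mbps.
Video: 3.479 − 1.144 = 2.335 Mbps.

2.3 Mbps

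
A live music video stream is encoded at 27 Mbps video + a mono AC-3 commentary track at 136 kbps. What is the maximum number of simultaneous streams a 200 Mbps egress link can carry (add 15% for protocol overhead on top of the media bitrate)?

Audio: 136 kbps = 0.136 Mbps.
Per-viewer media rate: 27.136 Mbps.
On the wire with 15% overhead: 31.206 Mbps.
200 Mbps = 200.0 Mbps; 200.0 / 31.206 = 6.41 → 6 viewers.

6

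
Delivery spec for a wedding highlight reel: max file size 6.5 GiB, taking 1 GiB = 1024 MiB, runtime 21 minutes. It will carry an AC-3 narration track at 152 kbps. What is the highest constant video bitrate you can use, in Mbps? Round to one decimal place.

44.2 Mbps

Budget: 6.5 GiB = 55834.6 Mb.
21 min = 1260 s
Total bitrate budget: 55834.6 Mb / 1260 s = 44.313 Mbps.
Audio: 152 kbps = 0.152 Mbps.
Video: 44.313 − 0.152 = 44.161 Mbps.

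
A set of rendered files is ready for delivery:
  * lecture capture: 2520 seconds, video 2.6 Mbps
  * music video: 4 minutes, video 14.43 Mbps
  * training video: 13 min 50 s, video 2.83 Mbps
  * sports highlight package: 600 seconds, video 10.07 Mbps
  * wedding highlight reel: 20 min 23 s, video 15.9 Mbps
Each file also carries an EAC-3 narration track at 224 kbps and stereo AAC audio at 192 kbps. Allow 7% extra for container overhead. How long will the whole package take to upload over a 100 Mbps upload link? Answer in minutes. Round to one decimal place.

Audio total: 224 + 192 = 416 kbps = 0.416 Mbps.
lecture capture: 3.016 Mbps × 2520 s × 1.07 = 8132.3 Mb
music video: 14.846 Mbps × 240 s × 1.07 = 3812.5 Mb
training video: 3.246 Mbps × 830 s × 1.07 = 2882.8 Mb
sports highlight package: 10.486 Mbps × 600 s × 1.07 = 6732.0 Mb
wedding highlight reel: 16.316 Mbps × 1223 s × 1.07 = 21351.3 Mb
Total: 42910.9 Mb = 5363.9 MB.
At 100 Mbps: 42910.9 / 100 = 429 s ≈ 7.15 minutes.

7.2 minutes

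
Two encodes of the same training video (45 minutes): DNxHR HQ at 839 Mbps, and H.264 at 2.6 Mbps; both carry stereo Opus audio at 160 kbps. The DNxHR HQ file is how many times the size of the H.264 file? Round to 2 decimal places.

304.04

45 min = 2700 s
Audio: 160 kbps = 0.160 Mbps.
DNxHR HQ: 839.160 Mbps × 2700 s = 2265732.0 Mb = 263.766 GiB.
H.264: 2.760 Mbps × 2700 s = 7452.0 Mb = 0.868 GiB.
Ratio: 263.766 / 0.868 = 304.043.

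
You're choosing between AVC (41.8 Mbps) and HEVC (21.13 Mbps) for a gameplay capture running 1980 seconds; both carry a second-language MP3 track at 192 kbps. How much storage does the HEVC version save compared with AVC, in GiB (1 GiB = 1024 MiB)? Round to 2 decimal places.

Audio: 192 kbps = 0.192 Mbps.
AVC: 41.992 Mbps × 1980 s = 83144.2 Mb = 9.679 GiB.
HEVC: 21.322 Mbps × 1980 s = 42217.6 Mb = 4.915 GiB.
Saving: 9.679 − 4.915 = 4.764 GiB.

4.76 GiB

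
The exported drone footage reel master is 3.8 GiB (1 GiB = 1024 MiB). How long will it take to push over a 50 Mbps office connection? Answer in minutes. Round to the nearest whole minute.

11 minutes

File: 3.8 GiB = 32641.8 Mb.
At 50 Mbps: 32641.8 / 50 = 652.8 s ≈ 10.9 minutes.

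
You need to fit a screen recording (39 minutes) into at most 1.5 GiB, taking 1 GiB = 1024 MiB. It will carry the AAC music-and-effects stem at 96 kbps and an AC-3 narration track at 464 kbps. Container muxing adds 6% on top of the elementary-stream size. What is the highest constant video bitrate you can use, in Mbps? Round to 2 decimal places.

4.63 Mbps

Budget: 1.5 GiB = 12884.9 Mb.
Stream payload after overhead: 12884.9 / 1.06 = 12155.6 Mb.
39 min = 2340 s
Total bitrate budget: 12155.6 Mb / 2340 s = 5.195 Mbps.
Audio total: 96 + 464 = 560 kbps = 0.560 Mbps.
Video: 5.195 − 0.560 = 4.635 Mbps.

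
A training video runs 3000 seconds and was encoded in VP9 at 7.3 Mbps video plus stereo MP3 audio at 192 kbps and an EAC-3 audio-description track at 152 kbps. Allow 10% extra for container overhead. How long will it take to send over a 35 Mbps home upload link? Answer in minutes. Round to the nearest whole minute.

12 minutes

Audio total: 192 + 152 = 344 kbps = 0.344 Mbps.
Total bitrate: 7.644 Mbps.
File: 7.644 Mbps × 3000 s = 22932.0 Mb.
With 10% container overhead: ×1.10. → 25225.2 Mb.
At 35 Mbps: 25225.2 / 35 = 720.7 s ≈ 12 minutes.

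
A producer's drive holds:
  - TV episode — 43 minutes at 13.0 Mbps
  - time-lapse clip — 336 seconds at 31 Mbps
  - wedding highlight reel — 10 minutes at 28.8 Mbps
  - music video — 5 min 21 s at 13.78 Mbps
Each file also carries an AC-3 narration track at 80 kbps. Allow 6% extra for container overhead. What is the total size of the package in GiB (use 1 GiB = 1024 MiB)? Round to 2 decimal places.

Audio: 80 kbps = 0.080 Mbps.
TV episode: 13.080 Mbps × 2580 s × 1.06 = 35771.2 Mb
time-lapse clip: 31.080 Mbps × 336 s × 1.06 = 11069.5 Mb
wedding highlight reel: 28.880 Mbps × 600 s × 1.06 = 18367.7 Mb
music video: 13.860 Mbps × 321 s × 1.06 = 4716.0 Mb
Total: 69924.3 Mb = 8740.5 MB.
= 8.140 GiB.

8.14 GiB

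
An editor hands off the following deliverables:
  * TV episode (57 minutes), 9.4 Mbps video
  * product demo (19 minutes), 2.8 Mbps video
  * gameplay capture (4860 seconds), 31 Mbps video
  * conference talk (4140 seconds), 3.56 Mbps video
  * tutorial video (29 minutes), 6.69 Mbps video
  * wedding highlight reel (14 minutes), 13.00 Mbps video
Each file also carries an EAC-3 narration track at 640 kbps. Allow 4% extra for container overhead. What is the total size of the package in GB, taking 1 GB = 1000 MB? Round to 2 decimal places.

30.37 GB

Audio: 640 kbps = 0.640 Mbps.
TV episode: 10.040 Mbps × 3420 s × 1.04 = 35710.3 Mb
product demo: 3.440 Mbps × 1140 s × 1.04 = 4078.5 Mb
gameplay capture: 31.640 Mbps × 4860 s × 1.04 = 159921.2 Mb
conference talk: 4.200 Mbps × 4140 s × 1.04 = 18083.5 Mb
tutorial video: 7.330 Mbps × 1740 s × 1.04 = 13264.4 Mb
wedding highlight reel: 13.640 Mbps × 840 s × 1.04 = 11915.9 Mb
Total: 242973.7 Mb = 30371.7 MB.
= 30.37 GB.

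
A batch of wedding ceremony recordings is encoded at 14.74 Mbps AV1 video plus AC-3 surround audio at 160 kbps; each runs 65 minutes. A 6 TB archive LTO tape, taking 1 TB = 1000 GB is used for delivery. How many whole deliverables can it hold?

65 min = 3900 s
Audio: 160 kbps = 0.160 Mbps.
Total bitrate: 14.900 Mbps.
Per item: 14.900 Mbps × 3900 s = 58,110 Mb = 7,264 MB.
Capacity: 6 TB = 48,000,000 Mb; 826.02 items → 826 complete.

826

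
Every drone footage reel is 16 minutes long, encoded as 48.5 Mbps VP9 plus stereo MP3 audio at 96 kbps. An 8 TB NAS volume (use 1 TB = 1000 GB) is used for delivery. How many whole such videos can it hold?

16 min = 960 s
Audio: 96 kbps = 0.096 Mbps.
Total bitrate: 48.596 Mbps.
Per item: 48.596 Mbps × 960 s = 46,652 Mb = 5,832 MB.
Capacity: 8 TB = 64,000,000 Mb; 1371.86 items → 1371 complete.

1371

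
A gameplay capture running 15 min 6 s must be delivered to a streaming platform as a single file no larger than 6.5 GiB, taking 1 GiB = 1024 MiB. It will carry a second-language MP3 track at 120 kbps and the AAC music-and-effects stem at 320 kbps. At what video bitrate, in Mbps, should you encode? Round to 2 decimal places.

Budget: 6.5 GiB = 55834.6 Mb.
15 min 6 s = 906 s
Total bitrate budget: 55834.6 Mb / 906 s = 61.628 Mbps.
Audio total: 120 + 320 = 440 kbps = 0.440 Mbps.
Video: 61.628 − 0.440 = 61.188 Mbps.

61.19 Mbps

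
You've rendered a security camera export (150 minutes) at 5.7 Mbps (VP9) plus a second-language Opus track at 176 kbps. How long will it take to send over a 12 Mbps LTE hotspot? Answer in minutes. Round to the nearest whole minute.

150 min = 9000 s
Audio: 176 kbps = 0.176 Mbps.
Total bitrate: 5.876 Mbps.
File: 5.876 Mbps × 9000 s = 52884.0 Mb.
At 12 Mbps: 52884.0 / 12 = 4407.0 s ≈ 73.5 minutes.

73 minutes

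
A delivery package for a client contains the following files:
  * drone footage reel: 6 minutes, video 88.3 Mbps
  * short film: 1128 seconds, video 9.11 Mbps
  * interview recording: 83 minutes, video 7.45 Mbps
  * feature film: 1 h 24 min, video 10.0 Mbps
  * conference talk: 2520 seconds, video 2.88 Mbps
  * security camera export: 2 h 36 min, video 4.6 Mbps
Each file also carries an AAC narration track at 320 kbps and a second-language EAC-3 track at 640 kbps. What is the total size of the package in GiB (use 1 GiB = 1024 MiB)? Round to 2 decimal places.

Audio total: 320 + 640 = 960 kbps = 0.960 Mbps.
drone footage reel: 89.260 Mbps × 360 s = 32133.6 Mb
short film: 10.070 Mbps × 1128 s = 11359.0 Mb
interview recording: 8.410 Mbps × 4980 s = 41881.8 Mb
feature film: 10.960 Mbps × 5040 s = 55238.4 Mb
conference talk: 3.840 Mbps × 2520 s = 9676.8 Mb
security camera export: 5.560 Mbps × 9360 s = 52041.6 Mb
Total: 202331.2 Mb = 25291.4 MB.
= 23.55 GiB.

23.55 GiB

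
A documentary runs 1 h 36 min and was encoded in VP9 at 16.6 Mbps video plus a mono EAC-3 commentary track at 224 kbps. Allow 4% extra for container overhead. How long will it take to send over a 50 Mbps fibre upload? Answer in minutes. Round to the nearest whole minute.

34 minutes

1 h 36 min = 96 min = 5760 s
Audio: 224 kbps = 0.224 Mbps.
Total bitrate: 16.824 Mbps.
File: 16.824 Mbps × 5760 s = 96906.2 Mb.
With 4% container overhead: ×1.04. → 100782.5 Mb.
At 50 Mbps: 100782.5 / 50 = 2015.6 s ≈ 33.6 minutes.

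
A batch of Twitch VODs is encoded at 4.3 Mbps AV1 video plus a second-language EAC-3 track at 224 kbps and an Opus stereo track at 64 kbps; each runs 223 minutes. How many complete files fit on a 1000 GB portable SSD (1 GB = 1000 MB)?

130

223 min = 13380 s
Audio total: 224 + 64 = 288 kbps = 0.288 Mbps.
Total bitrate: 4.588 Mbps.
Per item: 4.588 Mbps × 13380 s = 61,387 Mb = 7,673 MB.
Capacity: 1000 GB = 8,000,000 Mb; 130.32 items → 130 complete.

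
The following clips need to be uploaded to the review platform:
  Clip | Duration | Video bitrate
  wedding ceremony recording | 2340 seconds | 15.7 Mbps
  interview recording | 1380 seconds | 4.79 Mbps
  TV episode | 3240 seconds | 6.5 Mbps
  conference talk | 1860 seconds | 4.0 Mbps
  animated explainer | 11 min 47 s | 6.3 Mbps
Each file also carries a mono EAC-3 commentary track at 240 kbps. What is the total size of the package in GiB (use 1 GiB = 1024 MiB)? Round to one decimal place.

9.1 GiB

Audio: 240 kbps = 0.240 Mbps.
wedding ceremony recording: 15.940 Mbps × 2340 s = 37299.6 Mb
interview recording: 5.030 Mbps × 1380 s = 6941.4 Mb
TV episode: 6.740 Mbps × 3240 s = 21837.6 Mb
conference talk: 4.240 Mbps × 1860 s = 7886.4 Mb
animated explainer: 6.540 Mbps × 707 s = 4623.8 Mb
Total: 78588.8 Mb = 9823.6 MB.
= 9.149 GiB.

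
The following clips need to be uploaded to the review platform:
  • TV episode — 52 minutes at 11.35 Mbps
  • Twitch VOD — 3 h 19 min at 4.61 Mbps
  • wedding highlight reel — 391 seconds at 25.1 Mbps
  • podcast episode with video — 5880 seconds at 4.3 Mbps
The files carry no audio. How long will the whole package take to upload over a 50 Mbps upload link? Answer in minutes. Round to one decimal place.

41.9 minutes

TV episode: 11.350 Mbps × 3120 s = 35412.0 Mb
Twitch VOD: 4.610 Mbps × 11940 s = 55043.4 Mb
wedding highlight reel: 25.100 Mbps × 391 s = 9814.1 Mb
podcast episode with video: 4.300 Mbps × 5880 s = 25284.0 Mb
Total: 125553.5 Mb = 15694.2 MB.
At 50 Mbps: 125553.5 / 50 = 2511 s ≈ 41.9 minutes.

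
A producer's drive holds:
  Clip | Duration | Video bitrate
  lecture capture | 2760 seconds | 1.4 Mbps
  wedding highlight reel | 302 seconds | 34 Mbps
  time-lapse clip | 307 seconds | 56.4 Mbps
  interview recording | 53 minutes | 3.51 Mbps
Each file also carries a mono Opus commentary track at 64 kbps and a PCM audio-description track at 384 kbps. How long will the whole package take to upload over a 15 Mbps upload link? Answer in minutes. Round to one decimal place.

50.6 minutes

Audio total: 64 + 384 = 448 kbps = 0.448 Mbps.
lecture capture: 1.848 Mbps × 2760 s = 5100.5 Mb
wedding highlight reel: 34.448 Mbps × 302 s = 10403.3 Mb
time-lapse clip: 56.848 Mbps × 307 s = 17452.3 Mb
interview recording: 3.958 Mbps × 3180 s = 12586.4 Mb
Total: 45542.6 Mb = 5692.8 MB.
At 15 Mbps: 45542.6 / 15 = 3036 s ≈ 50.6 minutes.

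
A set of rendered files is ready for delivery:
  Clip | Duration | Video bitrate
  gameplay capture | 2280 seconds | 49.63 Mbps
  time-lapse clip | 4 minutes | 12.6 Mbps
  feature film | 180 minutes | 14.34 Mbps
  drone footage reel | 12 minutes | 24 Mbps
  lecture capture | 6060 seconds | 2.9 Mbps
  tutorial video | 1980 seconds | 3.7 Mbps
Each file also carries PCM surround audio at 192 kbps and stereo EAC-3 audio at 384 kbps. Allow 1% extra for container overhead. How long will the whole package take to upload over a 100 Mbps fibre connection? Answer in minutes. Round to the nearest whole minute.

Audio total: 192 + 384 = 576 kbps = 0.576 Mbps.
gameplay capture: 50.206 Mbps × 2280 s × 1.01 = 115614.4 Mb
time-lapse clip: 13.176 Mbps × 240 s × 1.01 = 3193.9 Mb
feature film: 14.916 Mbps × 10800 s × 1.01 = 162703.7 Mb
drone footage reel: 24.576 Mbps × 720 s × 1.01 = 17871.7 Mb
lecture capture: 3.476 Mbps × 6060 s × 1.01 = 21275.2 Mb
tutorial video: 4.276 Mbps × 1980 s × 1.01 = 8551.1 Mb
Total: 329210.0 Mb = 41151.2 MB.
At 100 Mbps: 329210.0 / 100 = 3292 s ≈ 54.9 minutes.

55 minutes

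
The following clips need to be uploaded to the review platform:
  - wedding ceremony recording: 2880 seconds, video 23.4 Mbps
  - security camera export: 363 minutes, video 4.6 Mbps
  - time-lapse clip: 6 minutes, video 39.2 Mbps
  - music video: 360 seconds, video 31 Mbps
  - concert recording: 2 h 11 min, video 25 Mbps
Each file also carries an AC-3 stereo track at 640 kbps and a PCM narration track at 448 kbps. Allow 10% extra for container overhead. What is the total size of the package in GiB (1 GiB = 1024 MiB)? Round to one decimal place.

Audio total: 640 + 448 = 1088 kbps = 1.088 Mbps.
wedding ceremony recording: 24.488 Mbps × 2880 s × 1.10 = 77578.0 Mb
security camera export: 5.688 Mbps × 21780 s × 1.10 = 136273.1 Mb
time-lapse clip: 40.288 Mbps × 360 s × 1.10 = 15954.0 Mb
music video: 32.088 Mbps × 360 s × 1.10 = 12706.8 Mb
concert recording: 26.088 Mbps × 7860 s × 1.10 = 225556.8 Mb
Total: 468068.8 Mb = 58508.6 MB.
= 54.49 GiB.

54.5 GiB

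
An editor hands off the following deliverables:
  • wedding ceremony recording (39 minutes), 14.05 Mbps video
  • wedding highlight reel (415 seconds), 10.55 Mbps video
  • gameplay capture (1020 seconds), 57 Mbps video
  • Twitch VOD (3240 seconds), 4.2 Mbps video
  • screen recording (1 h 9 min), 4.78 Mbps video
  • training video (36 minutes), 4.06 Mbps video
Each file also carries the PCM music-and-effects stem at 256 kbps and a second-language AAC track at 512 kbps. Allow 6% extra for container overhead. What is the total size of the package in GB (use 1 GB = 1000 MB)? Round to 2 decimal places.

19.58 GB

Audio total: 256 + 512 = 768 kbps = 0.768 Mbps.
wedding ceremony recording: 14.818 Mbps × 2340 s × 1.06 = 36754.6 Mb
wedding highlight reel: 11.318 Mbps × 415 s × 1.06 = 4978.8 Mb
gameplay capture: 57.768 Mbps × 1020 s × 1.06 = 62458.8 Mb
Twitch VOD: 4.968 Mbps × 3240 s × 1.06 = 17062.1 Mb
screen recording: 5.548 Mbps × 4140 s × 1.06 = 24346.8 Mb
training video: 4.828 Mbps × 2160 s × 1.06 = 11054.2 Mb
Total: 156655.2 Mb = 19581.9 MB.
= 19.58 GB.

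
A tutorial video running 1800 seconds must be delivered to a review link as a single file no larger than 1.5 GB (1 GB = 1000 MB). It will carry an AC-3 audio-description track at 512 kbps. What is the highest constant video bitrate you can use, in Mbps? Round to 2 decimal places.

6.15 Mbps

Budget: 1.5 GB = 12000.0 Mb.
Total bitrate budget: 12000.0 Mb / 1800 s = 6.667 Mbps.
Audio: 512 kbps = 0.512 Mbps.
Video: 6.667 − 0.512 = 6.155 Mbps.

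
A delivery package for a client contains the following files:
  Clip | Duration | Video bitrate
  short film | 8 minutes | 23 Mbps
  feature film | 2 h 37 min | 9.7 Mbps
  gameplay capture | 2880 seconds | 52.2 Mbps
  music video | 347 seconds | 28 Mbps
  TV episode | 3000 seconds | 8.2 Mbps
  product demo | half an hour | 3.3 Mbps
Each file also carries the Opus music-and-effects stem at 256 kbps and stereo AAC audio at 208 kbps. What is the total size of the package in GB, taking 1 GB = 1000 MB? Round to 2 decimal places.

Audio total: 256 + 208 = 464 kbps = 0.464 Mbps.
short film: 23.464 Mbps × 480 s = 11262.7 Mb
feature film: 10.164 Mbps × 9420 s = 95744.9 Mb
gameplay capture: 52.664 Mbps × 2880 s = 151672.3 Mb
music video: 28.464 Mbps × 347 s = 9877.0 Mb
TV episode: 8.664 Mbps × 3000 s = 25992.0 Mb
product demo: 3.764 Mbps × 1800 s = 6775.2 Mb
Total: 301324.1 Mb = 37665.5 MB.
= 37.67 GB.

37.67 GB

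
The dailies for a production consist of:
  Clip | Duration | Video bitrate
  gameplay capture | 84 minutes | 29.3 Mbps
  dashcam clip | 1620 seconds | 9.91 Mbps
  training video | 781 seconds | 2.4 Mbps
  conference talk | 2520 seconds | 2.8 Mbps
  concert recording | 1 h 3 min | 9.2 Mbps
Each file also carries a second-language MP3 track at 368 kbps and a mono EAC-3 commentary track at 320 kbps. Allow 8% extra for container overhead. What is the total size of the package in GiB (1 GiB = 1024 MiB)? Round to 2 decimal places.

27.27 GiB

Audio total: 368 + 320 = 688 kbps = 0.688 Mbps.
gameplay capture: 29.988 Mbps × 5040 s × 1.08 = 163230.7 Mb
dashcam clip: 10.598 Mbps × 1620 s × 1.08 = 18542.3 Mb
training video: 3.088 Mbps × 781 s × 1.08 = 2604.7 Mb
conference talk: 3.488 Mbps × 2520 s × 1.08 = 9492.9 Mb
concert recording: 9.888 Mbps × 3780 s × 1.08 = 40366.8 Mb
Total: 234237.3 Mb = 29279.7 MB.
= 27.27 GiB.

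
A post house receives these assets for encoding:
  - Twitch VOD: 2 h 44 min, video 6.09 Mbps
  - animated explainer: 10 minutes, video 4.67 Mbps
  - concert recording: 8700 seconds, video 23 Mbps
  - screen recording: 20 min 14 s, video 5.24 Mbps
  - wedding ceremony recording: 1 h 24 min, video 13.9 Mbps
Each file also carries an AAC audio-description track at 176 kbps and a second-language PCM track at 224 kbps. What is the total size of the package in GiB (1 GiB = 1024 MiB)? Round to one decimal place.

40.7 GiB

Audio total: 176 + 224 = 400 kbps = 0.400 Mbps.
Twitch VOD: 6.490 Mbps × 9840 s = 63861.6 Mb
animated explainer: 5.070 Mbps × 600 s = 3042.0 Mb
concert recording: 23.400 Mbps × 8700 s = 203580.0 Mb
screen recording: 5.640 Mbps × 1214 s = 6847.0 Mb
wedding ceremony recording: 14.300 Mbps × 5040 s = 72072.0 Mb
Total: 349402.6 Mb = 43675.3 MB.
= 40.68 GiB.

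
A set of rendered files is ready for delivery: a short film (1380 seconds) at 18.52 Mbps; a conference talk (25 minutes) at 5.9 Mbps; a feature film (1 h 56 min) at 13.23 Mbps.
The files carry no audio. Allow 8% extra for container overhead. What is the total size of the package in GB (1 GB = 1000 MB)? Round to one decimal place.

17.1 GB

short film: 18.520 Mbps × 1380 s × 1.08 = 27602.2 Mb
conference talk: 5.900 Mbps × 1500 s × 1.08 = 9558.0 Mb
feature film: 13.230 Mbps × 6960 s × 1.08 = 99447.3 Mb
Total: 136607.5 Mb = 17075.9 MB.
= 17.08 GB.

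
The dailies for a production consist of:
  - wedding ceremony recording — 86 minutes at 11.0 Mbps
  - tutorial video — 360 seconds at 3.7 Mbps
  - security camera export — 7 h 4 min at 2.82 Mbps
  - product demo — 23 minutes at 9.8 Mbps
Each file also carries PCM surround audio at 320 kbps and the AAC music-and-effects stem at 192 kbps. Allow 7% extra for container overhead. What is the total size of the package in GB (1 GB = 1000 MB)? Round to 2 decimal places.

21.39 GB

Audio total: 320 + 192 = 512 kbps = 0.512 Mbps.
wedding ceremony recording: 11.512 Mbps × 5160 s × 1.07 = 63560.1 Mb
tutorial video: 4.212 Mbps × 360 s × 1.07 = 1622.5 Mb
security camera export: 3.332 Mbps × 25440 s × 1.07 = 90699.7 Mb
product demo: 10.312 Mbps × 1380 s × 1.07 = 15226.7 Mb
Total: 171108.9 Mb = 21388.6 MB.
= 21.39 GB.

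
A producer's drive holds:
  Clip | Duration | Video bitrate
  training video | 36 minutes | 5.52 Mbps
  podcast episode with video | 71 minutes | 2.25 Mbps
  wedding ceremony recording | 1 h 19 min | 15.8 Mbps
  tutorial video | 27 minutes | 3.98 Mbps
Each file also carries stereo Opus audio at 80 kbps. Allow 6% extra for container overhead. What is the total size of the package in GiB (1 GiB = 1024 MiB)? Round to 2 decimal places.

12.82 GiB

Audio: 80 kbps = 0.080 Mbps.
training video: 5.600 Mbps × 2160 s × 1.06 = 12821.8 Mb
podcast episode with video: 2.330 Mbps × 4260 s × 1.06 = 10521.3 Mb
wedding ceremony recording: 15.880 Mbps × 4740 s × 1.06 = 79787.5 Mb
tutorial video: 4.060 Mbps × 1620 s × 1.06 = 6971.8 Mb
Total: 110102.4 Mb = 13762.8 MB.
= 12.82 GiB.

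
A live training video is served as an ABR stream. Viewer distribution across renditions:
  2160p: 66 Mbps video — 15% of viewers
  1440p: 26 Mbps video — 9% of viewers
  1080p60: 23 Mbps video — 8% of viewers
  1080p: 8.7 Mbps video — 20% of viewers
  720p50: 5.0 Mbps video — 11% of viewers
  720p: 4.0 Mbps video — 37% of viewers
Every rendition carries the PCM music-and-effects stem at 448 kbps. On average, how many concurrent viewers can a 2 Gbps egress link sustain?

Audio: 448 kbps = 0.448 Mbps.
Average per-viewer bitrate: 0.15×66.448 + 0.09×26.448 + 0.08×23.448 + 0.20×9.148 + 0.11×5.448 + 0.37×4.448 = 18.298 Mbps.
2 Gbps = 2,000 Mbps; 2,000 / 18.298 = 109.30 → 109.

109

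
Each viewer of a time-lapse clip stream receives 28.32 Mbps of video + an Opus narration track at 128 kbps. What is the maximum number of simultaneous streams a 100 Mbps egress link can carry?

3

Audio: 128 kbps = 0.128 Mbps.
Per-viewer media rate: 28.448 Mbps.
100 Mbps = 100.0 Mbps; 100.0 / 28.448 = 3.52 → 3 viewers.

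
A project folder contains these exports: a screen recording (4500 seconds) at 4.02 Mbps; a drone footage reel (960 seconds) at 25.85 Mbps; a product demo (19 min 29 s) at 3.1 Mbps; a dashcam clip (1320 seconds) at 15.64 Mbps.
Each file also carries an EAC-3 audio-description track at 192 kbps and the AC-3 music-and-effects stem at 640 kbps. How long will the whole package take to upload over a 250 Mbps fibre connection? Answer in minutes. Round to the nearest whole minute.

5 minutes

Audio total: 192 + 640 = 832 kbps = 0.832 Mbps.
screen recording: 4.852 Mbps × 4500 s = 21834.0 Mb
drone footage reel: 26.682 Mbps × 960 s = 25614.7 Mb
product demo: 3.932 Mbps × 1169 s = 4596.5 Mb
dashcam clip: 16.472 Mbps × 1320 s = 21743.0 Mb
Total: 73788.3 Mb = 9223.5 MB.
At 250 Mbps: 73788.3 / 250 = 295 s ≈ 4.92 minutes.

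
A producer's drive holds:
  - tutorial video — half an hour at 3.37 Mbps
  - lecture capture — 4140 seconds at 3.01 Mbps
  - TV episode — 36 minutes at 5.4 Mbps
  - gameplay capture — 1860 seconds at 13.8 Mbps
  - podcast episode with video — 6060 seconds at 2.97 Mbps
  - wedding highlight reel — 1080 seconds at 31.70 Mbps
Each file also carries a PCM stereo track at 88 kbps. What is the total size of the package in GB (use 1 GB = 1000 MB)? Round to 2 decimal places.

Audio: 88 kbps = 0.088 Mbps.
tutorial video: 3.458 Mbps × 1800 s = 6224.4 Mb
lecture capture: 3.098 Mbps × 4140 s = 12825.7 Mb
TV episode: 5.488 Mbps × 2160 s = 11854.1 Mb
gameplay capture: 13.888 Mbps × 1860 s = 25831.7 Mb
podcast episode with video: 3.058 Mbps × 6060 s = 18531.5 Mb
wedding highlight reel: 31.788 Mbps × 1080 s = 34331.0 Mb
Total: 109598.4 Mb = 13699.8 MB.
= 13.70 GB.

13.70 GB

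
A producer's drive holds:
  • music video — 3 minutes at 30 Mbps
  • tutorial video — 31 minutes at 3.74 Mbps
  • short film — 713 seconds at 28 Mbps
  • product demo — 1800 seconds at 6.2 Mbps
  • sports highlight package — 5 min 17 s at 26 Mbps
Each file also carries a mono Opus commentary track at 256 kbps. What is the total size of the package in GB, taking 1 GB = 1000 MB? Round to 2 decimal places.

6.62 GB

Audio: 256 kbps = 0.256 Mbps.
music video: 30.256 Mbps × 180 s = 5446.1 Mb
tutorial video: 3.996 Mbps × 1860 s = 7432.6 Mb
short film: 28.256 Mbps × 713 s = 20146.5 Mb
product demo: 6.456 Mbps × 1800 s = 11620.8 Mb
sports highlight package: 26.256 Mbps × 317 s = 8323.2 Mb
Total: 52969.1 Mb = 6621.1 MB.
= 6.621 GB.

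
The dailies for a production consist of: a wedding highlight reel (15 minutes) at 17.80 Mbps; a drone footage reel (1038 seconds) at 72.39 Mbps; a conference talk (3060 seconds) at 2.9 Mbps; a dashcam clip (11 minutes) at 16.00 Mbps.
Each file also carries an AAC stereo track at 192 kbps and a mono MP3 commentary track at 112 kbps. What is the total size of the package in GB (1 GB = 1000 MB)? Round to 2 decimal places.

Audio total: 192 + 112 = 304 kbps = 0.304 Mbps.
wedding highlight reel: 18.104 Mbps × 900 s = 16293.6 Mb
drone footage reel: 72.694 Mbps × 1038 s = 75456.4 Mb
conference talk: 3.204 Mbps × 3060 s = 9804.2 Mb
dashcam clip: 16.304 Mbps × 660 s = 10760.6 Mb
Total: 112314.9 Mb = 14039.4 MB.
= 14.04 GB.

14.04 GB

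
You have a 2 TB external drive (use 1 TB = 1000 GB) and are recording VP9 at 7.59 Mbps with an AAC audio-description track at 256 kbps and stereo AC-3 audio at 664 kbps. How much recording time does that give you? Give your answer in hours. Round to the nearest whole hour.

522 hours

Audio total: 256 + 664 = 920 kbps = 0.920 Mbps.
Total bitrate: 7.59 + 0.920 = 8.510 Mbps.
Capacity: 2 TB = 16,000,000 Mb.
Recording time: 16,000,000 / 8.510 = 1,880,141 s ≈ 522 hours.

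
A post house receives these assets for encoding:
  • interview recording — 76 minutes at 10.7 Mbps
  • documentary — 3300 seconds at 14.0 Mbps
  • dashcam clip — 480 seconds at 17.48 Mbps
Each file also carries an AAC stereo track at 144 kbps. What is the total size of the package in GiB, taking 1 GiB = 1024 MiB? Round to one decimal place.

12.2 GiB

Audio: 144 kbps = 0.144 Mbps.
interview recording: 10.844 Mbps × 4560 s = 49448.6 Mb
documentary: 14.144 Mbps × 3300 s = 46675.2 Mb
dashcam clip: 17.624 Mbps × 480 s = 8459.5 Mb
Total: 104583.4 Mb = 13072.9 MB.
= 12.18 GiB.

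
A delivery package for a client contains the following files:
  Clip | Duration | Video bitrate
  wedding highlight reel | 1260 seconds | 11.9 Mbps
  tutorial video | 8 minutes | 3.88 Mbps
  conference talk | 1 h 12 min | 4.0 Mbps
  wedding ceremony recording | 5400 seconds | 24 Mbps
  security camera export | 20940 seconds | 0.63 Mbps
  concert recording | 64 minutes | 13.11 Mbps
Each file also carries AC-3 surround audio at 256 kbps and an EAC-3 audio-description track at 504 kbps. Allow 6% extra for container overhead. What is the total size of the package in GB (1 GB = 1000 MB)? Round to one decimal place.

Audio total: 256 + 504 = 760 kbps = 0.760 Mbps.
wedding highlight reel: 12.660 Mbps × 1260 s × 1.06 = 16908.7 Mb
tutorial video: 4.640 Mbps × 480 s × 1.06 = 2360.8 Mb
conference talk: 4.760 Mbps × 4320 s × 1.06 = 21797.0 Mb
wedding ceremony recording: 24.760 Mbps × 5400 s × 1.06 = 141726.2 Mb
security camera export: 1.390 Mbps × 20940 s × 1.06 = 30853.0 Mb
concert recording: 13.870 Mbps × 3840 s × 1.06 = 56456.4 Mb
Total: 270102.2 Mb = 33762.8 MB.
= 33.76 GB.

33.8 GB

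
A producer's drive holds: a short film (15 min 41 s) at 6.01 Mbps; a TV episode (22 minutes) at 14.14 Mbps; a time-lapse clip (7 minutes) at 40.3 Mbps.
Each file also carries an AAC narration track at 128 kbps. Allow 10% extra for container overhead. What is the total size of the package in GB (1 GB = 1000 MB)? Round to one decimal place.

5.7 GB

Audio: 128 kbps = 0.128 Mbps.
short film: 6.138 Mbps × 941 s × 1.10 = 6353.4 Mb
TV episode: 14.268 Mbps × 1320 s × 1.10 = 20717.1 Mb
time-lapse clip: 40.428 Mbps × 420 s × 1.10 = 18677.7 Mb
Total: 45748.3 Mb = 5718.5 MB.
= 5.719 GB.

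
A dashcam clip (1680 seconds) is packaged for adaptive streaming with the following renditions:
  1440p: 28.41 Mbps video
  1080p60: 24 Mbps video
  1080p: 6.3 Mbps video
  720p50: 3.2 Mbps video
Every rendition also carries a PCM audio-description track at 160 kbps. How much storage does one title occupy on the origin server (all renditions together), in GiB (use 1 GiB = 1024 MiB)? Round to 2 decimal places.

Audio: 160 kbps = 0.160 Mbps.
Sum of rendition bitrates: (28.41+0.160) + (24+0.160) + (6.3+0.160) + (3.2+0.160) = 62.550 Mbps.
× 1680 s = 105,084 Mb = 13,136 MB = 12.23 GiB.

12.23 GiB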